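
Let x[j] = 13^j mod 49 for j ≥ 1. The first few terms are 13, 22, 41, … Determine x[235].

6

x[1] = 13,  x[2] = 22,  x[3] = 41,  x[4] = 43,  x[5] = 20,  x[6] = 15,  x[7] = 48,  x[8] = 36,  x[9] = 27,  x[10] = 8,  x[11] = 6,  x[12] = 29,  x[13] = 34,  x[14] = 1,  x[15] = 13.
The sequence repeats with period 14.
So x[235] = x[1 + ((235-1) mod 14)] = x[11] = 6.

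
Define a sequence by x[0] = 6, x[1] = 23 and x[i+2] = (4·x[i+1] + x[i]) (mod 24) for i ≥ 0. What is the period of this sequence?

8

Listing terms: x[0] = 6, x[1] = 23, x[2] = 2, x[3] = 7, x[4] = 6, x[5] = 7, x[6] = 10, x[7] = 23, x[8] = 6, x[9] = 23.
The sequence repeats with period 8.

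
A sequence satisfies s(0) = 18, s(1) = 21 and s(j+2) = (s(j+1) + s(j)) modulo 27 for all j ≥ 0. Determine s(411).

6

Computing terms: s(0) = 18,  s(1) = 21,  s(2) = 12,  s(3) = 6,  s(4) = 18,  s(5) = 24,  s(6) = 15,  s(7) = 12,  s(8) = 0,  s(9) = 12,  s(10) = 12,  s(11) = 24,  s(12) = 9,  s(13) = 6,  s(14) = 15,  s(15) = 21,  s(16) = 9,  s(17) = 3,  s(18) = 12,  s(19) = 15,  s(20) = 0,  s(21) = 15,  s(22) = 15,  s(23) = 3,  s(24) = 18,  s(25) = 21.
The sequence repeats with period 24.
So s(411) = s(0 + ((411-0) mod 24)) = s(3) = 6.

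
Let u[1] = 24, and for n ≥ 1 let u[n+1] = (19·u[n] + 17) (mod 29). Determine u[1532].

Computing terms: u[1] = 24, u[2] = 9, u[3] = 14, u[4] = 22, u[5] = 0, u[6] = 17, u[7] = 21, u[8] = 10, u[9] = 4, u[10] = 6, u[11] = 15, u[12] = 12, u[13] = 13, u[14] = 3, u[15] = 16, u[16] = 2, u[17] = 26, u[18] = 18, u[19] = 11, u[20] = 23, u[21] = 19, u[22] = 1, u[23] = 7, u[24] = 5, u[25] = 25, u[26] = 28, u[27] = 27, u[28] = 8, u[29] = 24.
Since u[29] = u[1] = 24, the sequence is periodic with period 28.
(1532 - 1) mod 28 = 19, so u[1532] = u[20] = 23.

23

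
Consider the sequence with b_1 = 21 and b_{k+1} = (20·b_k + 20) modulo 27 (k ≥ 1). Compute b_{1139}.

6

b_1 = 21,  b_2 = 8,  b_3 = 18,  b_4 = 2,  b_5 = 6,  b_6 = 5,  b_7 = 12,  b_8 = 17,  b_9 = 9,  b_{10} = 11,  b_{11} = 24,  b_{12} = 14,  b_{13} = 3,  b_{14} = 26,  b_{15} = 0,  b_{16} = 20,  b_{17} = 15,  b_{18} = 23,  b_{19} = 21.
Since b_{19} = b_1 = 21, the sequence is periodic with period 18.
(1139 - 1) mod 18 = 4, so b_{1139} = b_5 = 6.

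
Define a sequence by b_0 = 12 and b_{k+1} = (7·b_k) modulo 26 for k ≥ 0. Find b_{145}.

We have b_0 = 12,  b_1 = 6,  b_2 = 16,  b_3 = 8,  b_4 = 4,  b_5 = 2,  b_6 = 14,  b_7 = 20,  b_8 = 10,  b_9 = 18,  b_{10} = 22,  b_{11} = 24,  b_{12} = 12.
The sequence repeats with period 12.
So b_{145} = b_{0 + ((145-0) mod 12)} = b_1 = 6.

6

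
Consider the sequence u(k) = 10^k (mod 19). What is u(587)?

u(0) = 1; u(1) = 10; u(2) = 5; u(3) = 12; u(4) = 6; u(5) = 3; u(6) = 11; u(7) = 15; u(8) = 17; u(9) = 18; u(10) = 9; u(11) = 14; u(12) = 7; u(13) = 13; u(14) = 16; u(15) = 8; u(16) = 4; u(17) = 2; u(18) = 1.
The sequence repeats with period 18.
So u(587) = u(0 + ((587-0) mod 18)) = u(11) = 14.

14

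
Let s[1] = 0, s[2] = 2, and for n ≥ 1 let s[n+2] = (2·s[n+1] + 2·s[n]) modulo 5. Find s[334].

Listing terms: s[1] = 0, s[2] = 2, s[3] = 4, s[4] = 2, s[5] = 2, s[6] = 3, s[7] = 0, s[8] = 1, s[9] = 2, s[10] = 1, s[11] = 1, s[12] = 4, s[13] = 0, s[14] = 3, s[15] = 1, s[16] = 3, s[17] = 3, s[18] = 2, s[19] = 0, s[20] = 4, s[21] = 3, s[22] = 4, s[23] = 4, s[24] = 1, s[25] = 0, s[26] = 2.
The sequence repeats with period 24.
(334 - 1) mod 24 = 21, so s[334] = s[22] = 4.

4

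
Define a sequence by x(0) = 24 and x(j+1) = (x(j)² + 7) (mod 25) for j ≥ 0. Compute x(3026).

21

Computing terms: x(0) = 24; x(1) = 8; x(2) = 21; x(3) = 23; x(4) = 11; x(5) = 3; x(6) = 16; x(7) = 13; x(8) = 1; x(9) = 8.
Since x(9) = x(1) = 8, the sequence is eventually periodic: after a pre-period of length 1 it cycles with period 8.
For j ≥ 1, x(j) depends only on (j - 1) mod 8. (3026 - 1) mod 8 = 1, so x(3026) = x(2) = 21.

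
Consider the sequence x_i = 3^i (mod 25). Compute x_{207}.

Computing terms: x_0 = 1,  x_1 = 3,  x_2 = 9,  x_3 = 2,  x_4 = 6,  x_5 = 18,  x_6 = 4,  x_7 = 12,  x_8 = 11,  x_9 = 8,  x_{10} = 24,  x_{11} = 22,  x_{12} = 16,  x_{13} = 23,  x_{14} = 19,  x_{15} = 7,  x_{16} = 21,  x_{17} = 13,  x_{18} = 14,  x_{19} = 17,  x_{20} = 1.
The sequence repeats with period 20.
So x_{207} = x_{0 + ((207-0) mod 20)} = x_7 = 12.

12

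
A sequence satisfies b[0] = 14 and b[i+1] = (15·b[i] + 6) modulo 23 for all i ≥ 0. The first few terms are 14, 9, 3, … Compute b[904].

Listing terms: b[0] = 14; b[1] = 9; b[2] = 3; b[3] = 5; b[4] = 12; b[5] = 2; b[6] = 13; b[7] = 17; b[8] = 8; b[9] = 11; b[10] = 10; b[11] = 18; b[12] = 0; b[13] = 6; b[14] = 4; b[15] = 20; b[16] = 7; b[17] = 19; b[18] = 15; b[19] = 1; b[20] = 21; b[21] = 22; b[22] = 14.
Since b[22] = b[0] = 14, the sequence is periodic with period 22.
(904 - 0) mod 22 = 2, so b[904] = b[2] = 3.

3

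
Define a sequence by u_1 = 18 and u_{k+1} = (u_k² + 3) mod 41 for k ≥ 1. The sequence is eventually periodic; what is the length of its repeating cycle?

8

u_1 = 18,  u_2 = 40,  u_3 = 4,  u_4 = 19,  u_5 = 36,  u_6 = 28,  u_7 = 8,  u_8 = 26,  u_9 = 23,  u_{10} = 40.
Since u_{10} = u_2 = 40, the sequence is eventually periodic: after a pre-period of length 1 it cycles with period 8.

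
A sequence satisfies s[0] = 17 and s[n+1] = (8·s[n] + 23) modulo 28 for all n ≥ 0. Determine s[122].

s[0] = 17; s[1] = 19; s[2] = 7; s[3] = 23; s[4] = 11; s[5] = 27; s[6] = 15; s[7] = 3; s[8] = 19.
Since s[8] = s[1] = 19, the sequence is eventually periodic: after a pre-period of length 1 it cycles with period 7.
For n ≥ 1, s[n] depends only on (n - 1) mod 7. (122 - 1) mod 7 = 2, so s[122] = s[3] = 23.

23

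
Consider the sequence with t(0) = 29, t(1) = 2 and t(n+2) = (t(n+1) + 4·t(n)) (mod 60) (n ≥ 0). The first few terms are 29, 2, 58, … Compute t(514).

We have t(0) = 29, t(1) = 2, t(2) = 58, t(3) = 6, t(4) = 58, t(5) = 22, t(6) = 14, t(7) = 42, t(8) = 38, t(9) = 26, t(10) = 58, t(11) = 42, t(12) = 34, t(13) = 22, t(14) = 38, t(15) = 6, t(16) = 38, t(17) = 2, t(18) = 34, t(19) = 42, t(20) = 58, t(21) = 46, t(22) = 38, t(23) = 42, t(24) = 14, t(25) = 2, t(26) = 58.
Since (t(25), t(26)) = (t(1), t(2)) = (2, 58) (two consecutive terms determine the rest), the sequence is eventually periodic: after a pre-period of length 1 it cycles with period 24.
For n ≥ 1, t(n) depends only on (n - 1) mod 24. (514 - 1) mod 24 = 9, so t(514) = t(10) = 58.

58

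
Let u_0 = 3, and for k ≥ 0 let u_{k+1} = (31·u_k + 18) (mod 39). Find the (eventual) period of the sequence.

4

u_0 = 3, u_1 = 33, u_2 = 27, u_3 = 36, u_4 = 3.
The sequence repeats with period 4.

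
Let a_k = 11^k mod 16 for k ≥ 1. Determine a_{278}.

9

a_1 = 11,  a_2 = 9,  a_3 = 3,  a_4 = 1,  a_5 = 11.
Since a_5 = a_1 = 11, the sequence is periodic with period 4.
(278 - 1) mod 4 = 1, so a_{278} = a_2 = 9.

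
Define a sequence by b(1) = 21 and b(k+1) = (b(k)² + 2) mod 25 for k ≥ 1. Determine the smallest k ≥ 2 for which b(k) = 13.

Listing terms: b(1) = 21; b(2) = 18; b(3) = 1; b(4) = 3; b(5) = 11; b(6) = 23; b(7) = 6; b(8) = 13; b(9) = 21.
The sequence repeats with period 8.
The value 13 first appears (with k ≥ 2) at b(8).

8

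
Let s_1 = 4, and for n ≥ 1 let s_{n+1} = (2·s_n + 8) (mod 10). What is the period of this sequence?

4

Computing terms: s_1 = 4; s_2 = 6; s_3 = 0; s_4 = 8; s_5 = 4.
The sequence repeats with period 4.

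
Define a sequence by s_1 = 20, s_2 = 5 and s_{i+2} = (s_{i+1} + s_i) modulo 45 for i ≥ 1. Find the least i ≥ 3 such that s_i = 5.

Computing terms: s_1 = 20, s_2 = 5, s_3 = 25, s_4 = 30, s_5 = 10, s_6 = 40, s_7 = 5, s_8 = 0, s_9 = 5, s_{10} = 5, s_{11} = 10, s_{12} = 15, s_{13} = 25, s_{14} = 40, s_{15} = 20, s_{16} = 15, s_{17} = 35, s_{18} = 5, s_{19} = 40, s_{20} = 0, s_{21} = 40, s_{22} = 40, s_{23} = 35, s_{24} = 30, s_{25} = 20, s_{26} = 5.
Since (s_{25}, s_{26}) = (s_1, s_2) = (20, 5) (two consecutive terms determine the rest), the sequence is periodic with period 24.
The value 5 first appears (with i ≥ 3) at s_7.

7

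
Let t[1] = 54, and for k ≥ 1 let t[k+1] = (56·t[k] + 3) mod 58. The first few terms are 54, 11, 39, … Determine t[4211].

Computing terms: t[1] = 54, t[2] = 11, t[3] = 39, t[4] = 41, t[5] = 37, t[6] = 45, t[7] = 29, t[8] = 3, t[9] = 55, t[10] = 9, t[11] = 43, t[12] = 33, t[13] = 53, t[14] = 13, t[15] = 35, t[16] = 49, t[17] = 21, t[18] = 19, t[19] = 23, t[20] = 15, t[21] = 31, t[22] = 57, t[23] = 5, t[24] = 51, t[25] = 17, t[26] = 27, t[27] = 7, t[28] = 47, t[29] = 25, t[30] = 11.
Since t[30] = t[2] = 11, the sequence is eventually periodic: after a pre-period of length 1 it cycles with period 28.
For k ≥ 2, t[k] depends only on (k - 2) mod 28. (4211 - 2) mod 28 = 9, so t[4211] = t[11] = 43.

43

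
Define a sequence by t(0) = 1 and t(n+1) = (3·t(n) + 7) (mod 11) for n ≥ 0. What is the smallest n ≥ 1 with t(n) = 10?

Computing terms: t(0) = 1, t(1) = 10, t(2) = 4, t(3) = 8, t(4) = 9, t(5) = 1.
Since t(5) = t(0) = 1, the sequence is periodic with period 5.
The value 10 first appears (with n ≥ 1) at t(1).

1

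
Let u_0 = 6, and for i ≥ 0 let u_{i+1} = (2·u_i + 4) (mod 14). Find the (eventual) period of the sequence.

3

We have u_0 = 6, u_1 = 2, u_2 = 8, u_3 = 6.
The sequence repeats with period 3.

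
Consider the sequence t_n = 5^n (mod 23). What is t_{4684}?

12

We have t_1 = 5, t_2 = 2, t_3 = 10, t_4 = 4, t_5 = 20, t_6 = 8, t_7 = 17, t_8 = 16, t_9 = 11, t_{10} = 9, t_{11} = 22, t_{12} = 18, t_{13} = 21, t_{14} = 13, t_{15} = 19, t_{16} = 3, t_{17} = 15, t_{18} = 6, t_{19} = 7, t_{20} = 12, t_{21} = 14, t_{22} = 1, t_{23} = 5.
Since t_{23} = t_1 = 5, the sequence is periodic with period 22.
So t_{4684} = t_{1 + ((4684-1) mod 22)} = t_{20} = 12.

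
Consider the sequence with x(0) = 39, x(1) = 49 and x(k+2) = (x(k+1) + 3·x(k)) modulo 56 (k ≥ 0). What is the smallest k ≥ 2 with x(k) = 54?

Listing terms: x(0) = 39,  x(1) = 49,  x(2) = 54,  x(3) = 33,  x(4) = 27,  x(5) = 14,  x(6) = 39,  x(7) = 25,  x(8) = 30,  x(9) = 49,  x(10) = 27,  x(11) = 6,  x(12) = 31,  x(13) = 49,  x(14) = 30,  x(15) = 9,  x(16) = 43,  x(17) = 14,  x(18) = 31,  x(19) = 17,  x(20) = 54,  x(21) = 49,  x(22) = 43,  x(23) = 22,  x(24) = 39,  x(25) = 49.
Since (x(24), x(25)) = (x(0), x(1)) = (39, 49) (two consecutive terms determine the rest), the sequence is periodic with period 24.
The value 54 first appears (with k ≥ 2) at x(2).

2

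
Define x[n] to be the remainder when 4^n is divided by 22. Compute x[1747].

16

Computing terms: x[0] = 1; x[1] = 4; x[2] = 16; x[3] = 20; x[4] = 14; x[5] = 12; x[6] = 4.
Since x[6] = x[1] = 4, the sequence is eventually periodic: after a pre-period of length 1 it cycles with period 5.
For n ≥ 1, x[n] depends only on (n - 1) mod 5. (1747 - 1) mod 5 = 1, so x[1747] = x[2] = 16.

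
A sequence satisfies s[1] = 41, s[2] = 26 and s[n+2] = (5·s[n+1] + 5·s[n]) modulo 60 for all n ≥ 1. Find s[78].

Listing terms: s[1] = 41, s[2] = 26, s[3] = 35, s[4] = 5, s[5] = 20, s[6] = 5, s[7] = 5, s[8] = 50, s[9] = 35, s[10] = 5.
Since (s[9], s[10]) = (s[3], s[4]) = (35, 5) (two consecutive terms determine the rest), the sequence is eventually periodic: after a pre-period of length 2 it cycles with period 6.
For n ≥ 3, s[n] depends only on (n - 3) mod 6. (78 - 3) mod 6 = 3, so s[78] = s[6] = 5.

5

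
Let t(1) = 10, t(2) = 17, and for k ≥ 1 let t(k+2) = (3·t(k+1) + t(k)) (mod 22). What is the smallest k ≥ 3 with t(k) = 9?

8

Computing terms: t(1) = 10, t(2) = 17, t(3) = 17, t(4) = 2, t(5) = 1, t(6) = 5, t(7) = 16, t(8) = 9, t(9) = 21, t(10) = 6, t(11) = 17, t(12) = 13, t(13) = 12, t(14) = 5, t(15) = 5, t(16) = 20, t(17) = 21, t(18) = 17, t(19) = 6, t(20) = 13, t(21) = 1, t(22) = 16, t(23) = 5, t(24) = 9, t(25) = 10, t(26) = 17.
Since (t(25), t(26)) = (t(1), t(2)) = (10, 17) (two consecutive terms determine the rest), the sequence is periodic with period 24.
The value 9 first appears (with k ≥ 3) at t(8).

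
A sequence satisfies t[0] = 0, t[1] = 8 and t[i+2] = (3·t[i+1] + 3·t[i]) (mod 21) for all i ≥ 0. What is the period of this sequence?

Computing terms: t[0] = 0, t[1] = 8, t[2] = 3, t[3] = 12, t[4] = 3, t[5] = 3, t[6] = 18, t[7] = 0, t[8] = 12, t[9] = 15, t[10] = 18, t[11] = 15, t[12] = 15, t[13] = 6, t[14] = 0, t[15] = 18, t[16] = 12, t[17] = 6, t[18] = 12, t[19] = 12, t[20] = 9, t[21] = 0, t[22] = 6, t[23] = 18, t[24] = 9, t[25] = 18, t[26] = 18, t[27] = 3, t[28] = 0, t[29] = 9, t[30] = 6, t[31] = 3, t[32] = 6, t[33] = 6, t[34] = 15, t[35] = 0, t[36] = 3, t[37] = 9, t[38] = 15, t[39] = 9, t[40] = 9, t[41] = 12, t[42] = 0, t[43] = 15, t[44] = 3, t[45] = 12.
Since (t[44], t[45]) = (t[2], t[3]) = (3, 12) (two consecutive terms determine the rest), the sequence is eventually periodic: after a pre-period of length 2 it cycles with period 42.

42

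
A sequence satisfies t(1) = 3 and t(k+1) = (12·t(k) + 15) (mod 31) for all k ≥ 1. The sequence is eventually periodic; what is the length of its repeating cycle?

Listing terms: t(1) = 3; t(2) = 20; t(3) = 7; t(4) = 6; t(5) = 25; t(6) = 5; t(7) = 13; t(8) = 16; t(9) = 21; t(10) = 19; t(11) = 26; t(12) = 17; t(13) = 2; t(14) = 8; t(15) = 18; t(16) = 14; t(17) = 28; t(18) = 10; t(19) = 11; t(20) = 23; t(21) = 12; t(22) = 4; t(23) = 1; t(24) = 27; t(25) = 29; t(26) = 22; t(27) = 0; t(28) = 15; t(29) = 9; t(30) = 30; t(31) = 3.
Since t(31) = t(1) = 3, the sequence is periodic with period 30.

30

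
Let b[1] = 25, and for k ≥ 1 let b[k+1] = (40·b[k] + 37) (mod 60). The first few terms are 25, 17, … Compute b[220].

Computing terms: b[1] = 25, b[2] = 17, b[3] = 57, b[4] = 37, b[5] = 17.
Since b[5] = b[2] = 17, the sequence is eventually periodic: after a pre-period of length 1 it cycles with period 3.
For k ≥ 2, b[k] depends only on (k - 2) mod 3. (220 - 2) mod 3 = 2, so b[220] = b[4] = 37.

37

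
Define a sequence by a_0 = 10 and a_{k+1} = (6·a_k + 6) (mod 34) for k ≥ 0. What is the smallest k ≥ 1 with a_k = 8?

8

Listing terms: a_0 = 10; a_1 = 32; a_2 = 28; a_3 = 4; a_4 = 30; a_5 = 16; a_6 = 0; a_7 = 6; a_8 = 8; a_9 = 20; a_{10} = 24; a_{11} = 14; a_{12} = 22; a_{13} = 2; a_{14} = 18; a_{15} = 12; a_{16} = 10.
Since a_{16} = a_0 = 10, the sequence is periodic with period 16.
The value 8 first appears (with k ≥ 1) at a_8.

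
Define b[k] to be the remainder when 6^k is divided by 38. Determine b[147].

26

b[1] = 6,  b[2] = 36,  b[3] = 26,  b[4] = 4,  b[5] = 24,  b[6] = 30,  b[7] = 28,  b[8] = 16,  b[9] = 20,  b[10] = 6.
The sequence repeats with period 9.
So b[147] = b[1 + ((147-1) mod 9)] = b[3] = 26.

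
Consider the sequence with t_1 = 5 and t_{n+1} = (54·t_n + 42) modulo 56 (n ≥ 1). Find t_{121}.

t_1 = 5,  t_2 = 32,  t_3 = 34,  t_4 = 30,  t_5 = 38,  t_6 = 22,  t_7 = 54,  t_8 = 46,  t_9 = 6,  t_{10} = 30.
Since t_{10} = t_4 = 30, the sequence is eventually periodic: after a pre-period of length 3 it cycles with period 6.
For n ≥ 4, t_n depends only on (n - 4) mod 6. (121 - 4) mod 6 = 3, so t_{121} = t_7 = 54.

54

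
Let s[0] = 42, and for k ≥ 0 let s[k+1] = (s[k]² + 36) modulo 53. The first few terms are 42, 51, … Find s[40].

32

Listing terms: s[0] = 42; s[1] = 51; s[2] = 40; s[3] = 46; s[4] = 32; s[5] = 0; s[6] = 36; s[7] = 7; s[8] = 32.
Since s[8] = s[4] = 32, the sequence is eventually periodic: after a pre-period of length 4 it cycles with period 4.
For k ≥ 4, s[k] depends only on (k - 4) mod 4. (40 - 4) mod 4 = 0, so s[40] = s[4] = 32.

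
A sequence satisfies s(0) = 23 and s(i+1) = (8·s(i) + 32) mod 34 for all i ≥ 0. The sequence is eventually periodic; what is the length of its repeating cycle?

8

Listing terms: s(0) = 23; s(1) = 12; s(2) = 26; s(3) = 2; s(4) = 14; s(5) = 8; s(6) = 28; s(7) = 18; s(8) = 6; s(9) = 12.
Since s(9) = s(1) = 12, the sequence is eventually periodic: after a pre-period of length 1 it cycles with period 8.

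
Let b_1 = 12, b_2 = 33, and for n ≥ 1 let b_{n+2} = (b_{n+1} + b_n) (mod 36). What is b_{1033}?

12

Computing terms: b_1 = 12,  b_2 = 33,  b_3 = 9,  b_4 = 6,  b_5 = 15,  b_6 = 21,  b_7 = 0,  b_8 = 21,  b_9 = 21,  b_{10} = 6,  b_{11} = 27,  b_{12} = 33,  b_{13} = 24,  b_{14} = 21,  b_{15} = 9,  b_{16} = 30,  b_{17} = 3,  b_{18} = 33,  b_{19} = 0,  b_{20} = 33,  b_{21} = 33,  b_{22} = 30,  b_{23} = 27,  b_{24} = 21,  b_{25} = 12,  b_{26} = 33.
The sequence repeats with period 24.
So b_{1033} = b_{1 + ((1033-1) mod 24)} = b_1 = 12.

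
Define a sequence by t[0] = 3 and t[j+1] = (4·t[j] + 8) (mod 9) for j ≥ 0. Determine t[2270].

t[0] = 3,  t[1] = 2,  t[2] = 7,  t[3] = 0,  t[4] = 8,  t[5] = 4,  t[6] = 6,  t[7] = 5,  t[8] = 1,  t[9] = 3.
The sequence repeats with period 9.
(2270 - 0) mod 9 = 2, so t[2270] = t[2] = 7.

7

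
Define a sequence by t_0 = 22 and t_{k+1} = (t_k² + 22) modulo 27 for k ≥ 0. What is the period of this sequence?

t_0 = 22,  t_1 = 20,  t_2 = 17,  t_3 = 14,  t_4 = 2,  t_5 = 26,  t_6 = 23,  t_7 = 11,  t_8 = 8,  t_9 = 5,  t_{10} = 20.
Since t_{10} = t_1 = 20, the sequence is eventually periodic: after a pre-period of length 1 it cycles with period 9.

9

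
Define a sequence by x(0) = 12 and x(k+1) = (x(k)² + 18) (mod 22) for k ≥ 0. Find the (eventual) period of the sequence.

3

We have x(0) = 12; x(1) = 8; x(2) = 16; x(3) = 10; x(4) = 8.
Since x(4) = x(1) = 8, the sequence is eventually periodic: after a pre-period of length 1 it cycles with period 3.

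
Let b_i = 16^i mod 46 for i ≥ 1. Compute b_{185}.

Computing terms: b_1 = 16; b_2 = 26; b_3 = 2; b_4 = 32; b_5 = 6; b_6 = 4; b_7 = 18; b_8 = 12; b_9 = 8; b_{10} = 36; b_{11} = 24; b_{12} = 16.
The sequence repeats with period 11.
(185 - 1) mod 11 = 8, so b_{185} = b_9 = 8.

8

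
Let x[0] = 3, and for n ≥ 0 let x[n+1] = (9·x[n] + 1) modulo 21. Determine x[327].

10

Computing terms: x[0] = 3; x[1] = 7; x[2] = 1; x[3] = 10; x[4] = 7.
Since x[4] = x[1] = 7, the sequence is eventually periodic: after a pre-period of length 1 it cycles with period 3.
For n ≥ 1, x[n] depends only on (n - 1) mod 3. (327 - 1) mod 3 = 2, so x[327] = x[3] = 10.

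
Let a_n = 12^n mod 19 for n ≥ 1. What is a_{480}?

1

We have a_1 = 12; a_2 = 11; a_3 = 18; a_4 = 7; a_5 = 8; a_6 = 1; a_7 = 12.
The sequence repeats with period 6.
So a_{480} = a_{1 + ((480-1) mod 6)} = a_6 = 1.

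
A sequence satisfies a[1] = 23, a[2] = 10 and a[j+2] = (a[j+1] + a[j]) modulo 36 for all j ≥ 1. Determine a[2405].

4

Listing terms: a[1] = 23; a[2] = 10; a[3] = 33; a[4] = 7; a[5] = 4; a[6] = 11; a[7] = 15; a[8] = 26; a[9] = 5; a[10] = 31; a[11] = 0; a[12] = 31; a[13] = 31; a[14] = 26; a[15] = 21; a[16] = 11; a[17] = 32; a[18] = 7; a[19] = 3; a[20] = 10; a[21] = 13; a[22] = 23; a[23] = 0; a[24] = 23; a[25] = 23; a[26] = 10.
The sequence repeats with period 24.
(2405 - 1) mod 24 = 4, so a[2405] = a[5] = 4.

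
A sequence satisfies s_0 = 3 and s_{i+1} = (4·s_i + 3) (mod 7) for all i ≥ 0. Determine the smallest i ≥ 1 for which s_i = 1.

Computing terms: s_0 = 3,  s_1 = 1,  s_2 = 0,  s_3 = 3.
The sequence repeats with period 3.
The value 1 first appears (with i ≥ 1) at s_1.

1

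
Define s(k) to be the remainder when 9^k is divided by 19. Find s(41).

16

Listing terms: s(1) = 9,  s(2) = 5,  s(3) = 7,  s(4) = 6,  s(5) = 16,  s(6) = 11,  s(7) = 4,  s(8) = 17,  s(9) = 1,  s(10) = 9.
Since s(10) = s(1) = 9, the sequence is periodic with period 9.
So s(41) = s(1 + ((41-1) mod 9)) = s(5) = 16.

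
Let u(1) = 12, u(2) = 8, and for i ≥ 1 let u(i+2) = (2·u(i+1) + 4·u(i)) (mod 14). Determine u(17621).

2

u(1) = 12,  u(2) = 8,  u(3) = 8,  u(4) = 6,  u(5) = 2,  u(6) = 0,  u(7) = 8,  u(8) = 2,  u(9) = 8,  u(10) = 10,  u(11) = 10,  u(12) = 4,  u(13) = 6,  u(14) = 0,  u(15) = 10,  u(16) = 6,  u(17) = 10,  u(18) = 2,  u(19) = 2,  u(20) = 12,  u(21) = 4,  u(22) = 0,  u(23) = 2,  u(24) = 4,  u(25) = 2,  u(26) = 6,  u(27) = 6,  u(28) = 8,  u(29) = 12,  u(30) = 0,  u(31) = 6,  u(32) = 12,  u(33) = 6,  u(34) = 4,  u(35) = 4,  u(36) = 10,  u(37) = 8,  u(38) = 0,  u(39) = 4,  u(40) = 8,  u(41) = 4,  u(42) = 12,  u(43) = 12,  u(44) = 2,  u(45) = 10,  u(46) = 0,  u(47) = 12,  u(48) = 10,  u(49) = 12,  u(50) = 8.
Since (u(49), u(50)) = (u(1), u(2)) = (12, 8) (two consecutive terms determine the rest), the sequence is periodic with period 48.
(17621 - 1) mod 48 = 4, so u(17621) = u(5) = 2.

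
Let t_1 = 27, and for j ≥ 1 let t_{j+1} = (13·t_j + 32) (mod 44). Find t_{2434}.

11

t_1 = 27, t_2 = 31, t_3 = 39, t_4 = 11, t_5 = 43, t_6 = 19, t_7 = 15, t_8 = 7, t_9 = 35, t_{10} = 3, t_{11} = 27.
Since t_{11} = t_1 = 27, the sequence is periodic with period 10.
(2434 - 1) mod 10 = 3, so t_{2434} = t_4 = 11.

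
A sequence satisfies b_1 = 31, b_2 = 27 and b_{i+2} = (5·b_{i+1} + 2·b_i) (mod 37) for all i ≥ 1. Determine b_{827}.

b_1 = 31; b_2 = 27; b_3 = 12; b_4 = 3; b_5 = 2; b_6 = 16; b_7 = 10; b_8 = 8; b_9 = 23; b_{10} = 20; b_{11} = 35; b_{12} = 30; b_{13} = 35; b_{14} = 13; b_{15} = 24; b_{16} = 35; b_{17} = 1; b_{18} = 1; b_{19} = 7; b_{20} = 0; b_{21} = 14; b_{22} = 33; b_{23} = 8; b_{24} = 32; b_{25} = 28; b_{26} = 19; b_{27} = 3; b_{28} = 16; b_{29} = 12; b_{30} = 18; b_{31} = 3; b_{32} = 14; b_{33} = 2; b_{34} = 1; b_{35} = 9; b_{36} = 10; b_{37} = 31; b_{38} = 27.
Since (b_{37}, b_{38}) = (b_1, b_2) = (31, 27) (two consecutive terms determine the rest), the sequence is periodic with period 36.
(827 - 1) mod 36 = 34, so b_{827} = b_{35} = 9.

9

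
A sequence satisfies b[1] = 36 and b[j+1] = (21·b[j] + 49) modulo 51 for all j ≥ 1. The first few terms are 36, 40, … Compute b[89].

b[1] = 36, b[2] = 40, b[3] = 22, b[4] = 1, b[5] = 19, b[6] = 40.
Since b[6] = b[2] = 40, the sequence is eventually periodic: after a pre-period of length 1 it cycles with period 4.
For j ≥ 2, b[j] depends only on (j - 2) mod 4. (89 - 2) mod 4 = 3, so b[89] = b[5] = 19.

19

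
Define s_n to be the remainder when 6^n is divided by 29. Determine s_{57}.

We have s_1 = 6, s_2 = 7, s_3 = 13, s_4 = 20, s_5 = 4, s_6 = 24, s_7 = 28, s_8 = 23, s_9 = 22, s_{10} = 16, s_{11} = 9, s_{12} = 25, s_{13} = 5, s_{14} = 1, s_{15} = 6.
Since s_{15} = s_1 = 6, the sequence is periodic with period 14.
So s_{57} = s_{1 + ((57-1) mod 14)} = s_1 = 6.

6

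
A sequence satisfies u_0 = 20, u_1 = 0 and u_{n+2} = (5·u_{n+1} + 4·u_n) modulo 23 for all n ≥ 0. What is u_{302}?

13

We have u_0 = 20, u_1 = 0, u_2 = 11, u_3 = 9, u_4 = 20, u_5 = 21, u_6 = 1, u_7 = 20, u_8 = 12, u_9 = 2, u_{10} = 12, u_{11} = 22, u_{12} = 20, u_{13} = 4, u_{14} = 8, u_{15} = 10, u_{16} = 13, u_{17} = 13, u_{18} = 2, u_{19} = 16, u_{20} = 19, u_{21} = 21, u_{22} = 20, u_{23} = 0.
The sequence repeats with period 22.
So u_{302} = u_{0 + ((302-0) mod 22)} = u_{16} = 13.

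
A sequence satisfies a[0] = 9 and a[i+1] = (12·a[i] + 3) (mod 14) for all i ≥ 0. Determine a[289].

We have a[0] = 9; a[1] = 13; a[2] = 5; a[3] = 7; a[4] = 3; a[5] = 11; a[6] = 9.
The sequence repeats with period 6.
(289 - 0) mod 6 = 1, so a[289] = a[1] = 13.

13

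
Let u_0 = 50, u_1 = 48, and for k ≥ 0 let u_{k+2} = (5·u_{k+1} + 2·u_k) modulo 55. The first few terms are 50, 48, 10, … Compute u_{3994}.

35

Listing terms: u_0 = 50, u_1 = 48, u_2 = 10, u_3 = 36, u_4 = 35, u_5 = 27, u_6 = 40, u_7 = 34, u_8 = 30, u_9 = 53, u_{10} = 50, u_{11} = 26, u_{12} = 10, u_{13} = 47, u_{14} = 35, u_{15} = 49, u_{16} = 40, u_{17} = 23, u_{18} = 30, u_{19} = 31, u_{20} = 50, u_{21} = 37, u_{22} = 10, u_{23} = 14, u_{24} = 35, u_{25} = 38, u_{26} = 40, u_{27} = 1, u_{28} = 30, u_{29} = 42, u_{30} = 50, u_{31} = 4, u_{32} = 10, u_{33} = 3, u_{34} = 35, u_{35} = 16, u_{36} = 40, u_{37} = 12, u_{38} = 30, u_{39} = 9, u_{40} = 50, u_{41} = 48.
Since (u_{40}, u_{41}) = (u_0, u_1) = (50, 48) (two consecutive terms determine the rest), the sequence is periodic with period 40.
So u_{3994} = u_{0 + ((3994-0) mod 40)} = u_{34} = 35.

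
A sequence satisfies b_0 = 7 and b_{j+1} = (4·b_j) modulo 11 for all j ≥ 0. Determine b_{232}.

Listing terms: b_0 = 7; b_1 = 6; b_2 = 2; b_3 = 8; b_4 = 10; b_5 = 7.
The sequence repeats with period 5.
So b_{232} = b_{0 + ((232-0) mod 5)} = b_2 = 2.

2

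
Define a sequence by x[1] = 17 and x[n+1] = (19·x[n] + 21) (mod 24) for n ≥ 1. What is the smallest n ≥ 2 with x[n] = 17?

Listing terms: x[1] = 17,  x[2] = 8,  x[3] = 5,  x[4] = 20,  x[5] = 17.
The sequence repeats with period 4.
The value 17 next appears (with n ≥ 2) at x[5].

5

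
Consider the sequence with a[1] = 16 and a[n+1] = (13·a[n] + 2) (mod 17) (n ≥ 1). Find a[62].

Listing terms: a[1] = 16, a[2] = 6, a[3] = 12, a[4] = 5, a[5] = 16.
The sequence repeats with period 4.
So a[62] = a[1 + ((62-1) mod 4)] = a[2] = 6.

6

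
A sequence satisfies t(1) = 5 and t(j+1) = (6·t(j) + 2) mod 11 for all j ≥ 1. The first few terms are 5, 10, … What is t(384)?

0

t(1) = 5, t(2) = 10, t(3) = 7, t(4) = 0, t(5) = 2, t(6) = 3, t(7) = 9, t(8) = 1, t(9) = 8, t(10) = 6, t(11) = 5.
The sequence repeats with period 10.
So t(384) = t(1 + ((384-1) mod 10)) = t(4) = 0.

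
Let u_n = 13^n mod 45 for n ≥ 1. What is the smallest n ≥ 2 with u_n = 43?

Computing terms: u_1 = 13; u_2 = 34; u_3 = 37; u_4 = 31; u_5 = 43; u_6 = 19; u_7 = 22; u_8 = 16; u_9 = 28; u_{10} = 4; u_{11} = 7; u_{12} = 1; u_{13} = 13.
Since u_{13} = u_1 = 13, the sequence is periodic with period 12.
The value 43 first appears (with n ≥ 2) at u_5.

5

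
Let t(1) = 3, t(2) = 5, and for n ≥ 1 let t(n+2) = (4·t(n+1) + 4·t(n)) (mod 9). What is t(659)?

2

We have t(1) = 3; t(2) = 5; t(3) = 5; t(4) = 4; t(5) = 0; t(6) = 7; t(7) = 1; t(8) = 5; t(9) = 6; t(10) = 8; t(11) = 2; t(12) = 4; t(13) = 6; t(14) = 4; t(15) = 4; t(16) = 5; t(17) = 0; t(18) = 2; t(19) = 8; t(20) = 4; t(21) = 3; t(22) = 1; t(23) = 7; t(24) = 5; t(25) = 3; t(26) = 5.
The sequence repeats with period 24.
So t(659) = t(1 + ((659-1) mod 24)) = t(11) = 2.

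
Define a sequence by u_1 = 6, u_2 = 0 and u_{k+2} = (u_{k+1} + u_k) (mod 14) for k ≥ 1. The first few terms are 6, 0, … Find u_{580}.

6

u_1 = 6,  u_2 = 0,  u_3 = 6,  u_4 = 6,  u_5 = 12,  u_6 = 4,  u_7 = 2,  u_8 = 6,  u_9 = 8,  u_{10} = 0,  u_{11} = 8,  u_{12} = 8,  u_{13} = 2,  u_{14} = 10,  u_{15} = 12,  u_{16} = 8,  u_{17} = 6,  u_{18} = 0.
The sequence repeats with period 16.
(580 - 1) mod 16 = 3, so u_{580} = u_4 = 6.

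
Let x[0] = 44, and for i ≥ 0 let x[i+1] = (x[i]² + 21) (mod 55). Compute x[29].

Computing terms: x[0] = 44; x[1] = 32; x[2] = 0; x[3] = 21; x[4] = 22; x[5] = 10; x[6] = 11; x[7] = 32.
Since x[7] = x[1] = 32, the sequence is eventually periodic: after a pre-period of length 1 it cycles with period 6.
For i ≥ 1, x[i] depends only on (i - 1) mod 6. (29 - 1) mod 6 = 4, so x[29] = x[5] = 10.

10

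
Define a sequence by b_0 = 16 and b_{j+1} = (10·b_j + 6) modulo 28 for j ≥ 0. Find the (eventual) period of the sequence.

We have b_0 = 16, b_1 = 26, b_2 = 14, b_3 = 6, b_4 = 10, b_5 = 22, b_6 = 2, b_7 = 26.
Since b_7 = b_1 = 26, the sequence is eventually periodic: after a pre-period of length 1 it cycles with period 6.

6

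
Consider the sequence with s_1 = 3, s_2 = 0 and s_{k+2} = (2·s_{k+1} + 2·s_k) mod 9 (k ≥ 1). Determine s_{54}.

Computing terms: s_1 = 3, s_2 = 0, s_3 = 6, s_4 = 3, s_5 = 0.
Since (s_4, s_5) = (s_1, s_2) = (3, 0) (two consecutive terms determine the rest), the sequence is periodic with period 3.
So s_{54} = s_{1 + ((54-1) mod 3)} = s_3 = 6.

6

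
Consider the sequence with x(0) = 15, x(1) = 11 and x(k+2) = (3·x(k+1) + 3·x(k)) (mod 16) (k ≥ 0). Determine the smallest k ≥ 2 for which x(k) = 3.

We have x(0) = 15,  x(1) = 11,  x(2) = 14,  x(3) = 11,  x(4) = 11,  x(5) = 2,  x(6) = 7,  x(7) = 11,  x(8) = 6,  x(9) = 3,  x(10) = 11,  x(11) = 10,  x(12) = 15,  x(13) = 11.
The sequence repeats with period 12.
The value 3 first appears (with k ≥ 2) at x(9).

9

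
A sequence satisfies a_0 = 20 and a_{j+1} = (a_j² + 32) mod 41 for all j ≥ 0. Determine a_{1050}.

23

Computing terms: a_0 = 20; a_1 = 22; a_2 = 24; a_3 = 34; a_4 = 40; a_5 = 33; a_6 = 14; a_7 = 23; a_8 = 28; a_9 = 37; a_{10} = 7; a_{11} = 40.
Since a_{11} = a_4 = 40, the sequence is eventually periodic: after a pre-period of length 4 it cycles with period 7.
For j ≥ 4, a_j depends only on (j - 4) mod 7. (1050 - 4) mod 7 = 3, so a_{1050} = a_7 = 23.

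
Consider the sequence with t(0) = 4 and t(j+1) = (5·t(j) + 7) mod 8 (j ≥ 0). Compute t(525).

7

We have t(0) = 4,  t(1) = 3,  t(2) = 6,  t(3) = 5,  t(4) = 0,  t(5) = 7,  t(6) = 2,  t(7) = 1,  t(8) = 4.
Since t(8) = t(0) = 4, the sequence is periodic with period 8.
(525 - 0) mod 8 = 5, so t(525) = t(5) = 7.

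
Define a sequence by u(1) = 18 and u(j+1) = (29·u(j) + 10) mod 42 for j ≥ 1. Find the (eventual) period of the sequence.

14

Computing terms: u(1) = 18,  u(2) = 28,  u(3) = 24,  u(4) = 34,  u(5) = 30,  u(6) = 40,  u(7) = 36,  u(8) = 4,  u(9) = 0,  u(10) = 10,  u(11) = 6,  u(12) = 16,  u(13) = 12,  u(14) = 22,  u(15) = 18.
The sequence repeats with period 14.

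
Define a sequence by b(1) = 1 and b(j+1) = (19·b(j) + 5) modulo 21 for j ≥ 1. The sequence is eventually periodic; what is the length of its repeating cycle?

6

Computing terms: b(1) = 1, b(2) = 3, b(3) = 20, b(4) = 7, b(5) = 12, b(6) = 2, b(7) = 1.
The sequence repeats with period 6.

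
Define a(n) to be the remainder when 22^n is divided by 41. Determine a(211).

Computing terms: a(0) = 1; a(1) = 22; a(2) = 33; a(3) = 29; a(4) = 23; a(5) = 14; a(6) = 21; a(7) = 11; a(8) = 37; a(9) = 35; a(10) = 32; a(11) = 7; a(12) = 31; a(13) = 26; a(14) = 39; a(15) = 38; a(16) = 16; a(17) = 24; a(18) = 36; a(19) = 13; a(20) = 40; a(21) = 19; a(22) = 8; a(23) = 12; a(24) = 18; a(25) = 27; a(26) = 20; a(27) = 30; a(28) = 4; a(29) = 6; a(30) = 9; a(31) = 34; a(32) = 10; a(33) = 15; a(34) = 2; a(35) = 3; a(36) = 25; a(37) = 17; a(38) = 5; a(39) = 28; a(40) = 1.
Since a(40) = a(0) = 1, the sequence is periodic with period 40.
(211 - 0) mod 40 = 11, so a(211) = a(11) = 7.

7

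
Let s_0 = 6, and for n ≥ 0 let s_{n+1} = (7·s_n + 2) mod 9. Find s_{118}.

8

We have s_0 = 6; s_1 = 8; s_2 = 4; s_3 = 3; s_4 = 5; s_5 = 1; s_6 = 0; s_7 = 2; s_8 = 7; s_9 = 6.
The sequence repeats with period 9.
(118 - 0) mod 9 = 1, so s_{118} = s_1 = 8.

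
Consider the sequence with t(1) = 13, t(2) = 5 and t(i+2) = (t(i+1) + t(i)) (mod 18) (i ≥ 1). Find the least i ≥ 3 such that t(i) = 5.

Computing terms: t(1) = 13, t(2) = 5, t(3) = 0, t(4) = 5, t(5) = 5, t(6) = 10, t(7) = 15, t(8) = 7, t(9) = 4, t(10) = 11, t(11) = 15, t(12) = 8, t(13) = 5, t(14) = 13, t(15) = 0, t(16) = 13, t(17) = 13, t(18) = 8, t(19) = 3, t(20) = 11, t(21) = 14, t(22) = 7, t(23) = 3, t(24) = 10, t(25) = 13, t(26) = 5.
Since (t(25), t(26)) = (t(1), t(2)) = (13, 5) (two consecutive terms determine the rest), the sequence is periodic with period 24.
The value 5 first appears (with i ≥ 3) at t(4).

4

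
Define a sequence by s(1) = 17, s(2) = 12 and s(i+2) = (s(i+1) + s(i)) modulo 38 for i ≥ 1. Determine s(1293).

s(1) = 17; s(2) = 12; s(3) = 29; s(4) = 3; s(5) = 32; s(6) = 35; s(7) = 29; s(8) = 26; s(9) = 17; s(10) = 5; s(11) = 22; s(12) = 27; s(13) = 11; s(14) = 0; s(15) = 11; s(16) = 11; s(17) = 22; s(18) = 33; s(19) = 17; s(20) = 12.
Since (s(19), s(20)) = (s(1), s(2)) = (17, 12) (two consecutive terms determine the rest), the sequence is periodic with period 18.
So s(1293) = s(1 + ((1293-1) mod 18)) = s(15) = 11.

11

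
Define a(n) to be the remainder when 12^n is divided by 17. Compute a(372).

a(0) = 1; a(1) = 12; a(2) = 8; a(3) = 11; a(4) = 13; a(5) = 3; a(6) = 2; a(7) = 7; a(8) = 16; a(9) = 5; a(10) = 9; a(11) = 6; a(12) = 4; a(13) = 14; a(14) = 15; a(15) = 10; a(16) = 1.
The sequence repeats with period 16.
(372 - 0) mod 16 = 4, so a(372) = a(4) = 13.

13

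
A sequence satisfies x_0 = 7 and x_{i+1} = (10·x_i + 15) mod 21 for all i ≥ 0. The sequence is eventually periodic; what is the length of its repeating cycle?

6

We have x_0 = 7, x_1 = 1, x_2 = 4, x_3 = 13, x_4 = 19, x_5 = 16, x_6 = 7.
The sequence repeats with period 6.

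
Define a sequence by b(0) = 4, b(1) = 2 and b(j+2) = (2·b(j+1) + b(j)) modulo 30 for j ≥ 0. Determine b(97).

b(0) = 4; b(1) = 2; b(2) = 8; b(3) = 18; b(4) = 14; b(5) = 16; b(6) = 16; b(7) = 18; b(8) = 22; b(9) = 2; b(10) = 26; b(11) = 24; b(12) = 14; b(13) = 22; b(14) = 28; b(15) = 18; b(16) = 4; b(17) = 26; b(18) = 26; b(19) = 18; b(20) = 2; b(21) = 22; b(22) = 16; b(23) = 24; b(24) = 4; b(25) = 2.
The sequence repeats with period 24.
So b(97) = b(0 + ((97-0) mod 24)) = b(1) = 2.

2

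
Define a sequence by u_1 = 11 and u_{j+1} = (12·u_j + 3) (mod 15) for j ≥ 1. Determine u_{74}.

We have u_1 = 11; u_2 = 0; u_3 = 3; u_4 = 9; u_5 = 6; u_6 = 0.
Since u_6 = u_2 = 0, the sequence is eventually periodic: after a pre-period of length 1 it cycles with period 4.
For j ≥ 2, u_j depends only on (j - 2) mod 4. (74 - 2) mod 4 = 0, so u_{74} = u_2 = 0.

0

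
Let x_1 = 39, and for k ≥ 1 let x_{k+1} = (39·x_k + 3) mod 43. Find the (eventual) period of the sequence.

14

We have x_1 = 39; x_2 = 19; x_3 = 13; x_4 = 37; x_5 = 27; x_6 = 24; x_7 = 36; x_8 = 31; x_9 = 8; x_{10} = 14; x_{11} = 33; x_{12} = 0; x_{13} = 3; x_{14} = 34; x_{15} = 39.
Since x_{15} = x_1 = 39, the sequence is periodic with period 14.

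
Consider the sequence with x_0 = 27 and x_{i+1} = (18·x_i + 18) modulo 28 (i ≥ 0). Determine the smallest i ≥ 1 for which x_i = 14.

Listing terms: x_0 = 27; x_1 = 0; x_2 = 18; x_3 = 6; x_4 = 14; x_5 = 18.
Since x_5 = x_2 = 18, the sequence is eventually periodic: after a pre-period of length 2 it cycles with period 3.
The value 14 first appears (with i ≥ 1) at x_4.

4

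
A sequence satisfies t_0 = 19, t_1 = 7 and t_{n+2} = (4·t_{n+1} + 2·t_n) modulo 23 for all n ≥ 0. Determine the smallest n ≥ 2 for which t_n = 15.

9

Listing terms: t_0 = 19,  t_1 = 7,  t_2 = 20,  t_3 = 2,  t_4 = 2,  t_5 = 12,  t_6 = 6,  t_7 = 2,  t_8 = 20,  t_9 = 15,  t_{10} = 8,  t_{11} = 16,  t_{12} = 11,  t_{13} = 7,  t_{14} = 4,  t_{15} = 7,  t_{16} = 13,  t_{17} = 20,  t_{18} = 14,  t_{19} = 4,  t_{20} = 21,  t_{21} = 0,  t_{22} = 19,  t_{23} = 7.
Since (t_{22}, t_{23}) = (t_0, t_1) = (19, 7) (two consecutive terms determine the rest), the sequence is periodic with period 22.
The value 15 first appears (with n ≥ 2) at t_9.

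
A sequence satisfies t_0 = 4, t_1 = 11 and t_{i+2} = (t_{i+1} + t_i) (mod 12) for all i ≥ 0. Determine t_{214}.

9

Listing terms: t_0 = 4, t_1 = 11, t_2 = 3, t_3 = 2, t_4 = 5, t_5 = 7, t_6 = 0, t_7 = 7, t_8 = 7, t_9 = 2, t_{10} = 9, t_{11} = 11, t_{12} = 8, t_{13} = 7, t_{14} = 3, t_{15} = 10, t_{16} = 1, t_{17} = 11, t_{18} = 0, t_{19} = 11, t_{20} = 11, t_{21} = 10, t_{22} = 9, t_{23} = 7, t_{24} = 4, t_{25} = 11.
The sequence repeats with period 24.
So t_{214} = t_{0 + ((214-0) mod 24)} = t_{22} = 9.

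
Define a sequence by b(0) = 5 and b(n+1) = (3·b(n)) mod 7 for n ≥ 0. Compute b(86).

We have b(0) = 5, b(1) = 1, b(2) = 3, b(3) = 2, b(4) = 6, b(5) = 4, b(6) = 5.
Since b(6) = b(0) = 5, the sequence is periodic with period 6.
(86 - 0) mod 6 = 2, so b(86) = b(2) = 3.

3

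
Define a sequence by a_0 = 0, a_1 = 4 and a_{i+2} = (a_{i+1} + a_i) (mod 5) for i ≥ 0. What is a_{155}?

0

Computing terms: a_0 = 0,  a_1 = 4,  a_2 = 4,  a_3 = 3,  a_4 = 2,  a_5 = 0,  a_6 = 2,  a_7 = 2,  a_8 = 4,  a_9 = 1,  a_{10} = 0,  a_{11} = 1,  a_{12} = 1,  a_{13} = 2,  a_{14} = 3,  a_{15} = 0,  a_{16} = 3,  a_{17} = 3,  a_{18} = 1,  a_{19} = 4,  a_{20} = 0,  a_{21} = 4.
Since (a_{20}, a_{21}) = (a_0, a_1) = (0, 4) (two consecutive terms determine the rest), the sequence is periodic with period 20.
So a_{155} = a_{0 + ((155-0) mod 20)} = a_{15} = 0.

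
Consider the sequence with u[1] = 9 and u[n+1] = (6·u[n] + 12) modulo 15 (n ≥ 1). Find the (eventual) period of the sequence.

5

We have u[1] = 9; u[2] = 6; u[3] = 3; u[4] = 0; u[5] = 12; u[6] = 9.
The sequence repeats with period 5.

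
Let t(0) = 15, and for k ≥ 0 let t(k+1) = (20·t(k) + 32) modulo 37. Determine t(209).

Computing terms: t(0) = 15; t(1) = 36; t(2) = 12; t(3) = 13; t(4) = 33; t(5) = 26; t(6) = 34; t(7) = 9; t(8) = 27; t(9) = 17; t(10) = 2; t(11) = 35; t(12) = 29; t(13) = 20; t(14) = 25; t(15) = 14; t(16) = 16; t(17) = 19; t(18) = 5; t(19) = 21; t(20) = 8; t(21) = 7; t(22) = 24; t(23) = 31; t(24) = 23; t(25) = 11; t(26) = 30; t(27) = 3; t(28) = 18; t(29) = 22; t(30) = 28; t(31) = 0; t(32) = 32; t(33) = 6; t(34) = 4; t(35) = 1; t(36) = 15.
The sequence repeats with period 36.
(209 - 0) mod 36 = 29, so t(209) = t(29) = 22.

22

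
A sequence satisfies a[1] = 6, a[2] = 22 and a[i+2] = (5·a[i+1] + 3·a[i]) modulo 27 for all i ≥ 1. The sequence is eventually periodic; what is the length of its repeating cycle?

18

a[1] = 6; a[2] = 22; a[3] = 20; a[4] = 4; a[5] = 26; a[6] = 7; a[7] = 5; a[8] = 19; a[9] = 2; a[10] = 13; a[11] = 17; a[12] = 16; a[13] = 23; a[14] = 1; a[15] = 20; a[16] = 22; a[17] = 8; a[18] = 25; a[19] = 14; a[20] = 10; a[21] = 11; a[22] = 4; a[23] = 26.
Since (a[22], a[23]) = (a[4], a[5]) = (4, 26) (two consecutive terms determine the rest), the sequence is eventually periodic: after a pre-period of length 3 it cycles with period 18.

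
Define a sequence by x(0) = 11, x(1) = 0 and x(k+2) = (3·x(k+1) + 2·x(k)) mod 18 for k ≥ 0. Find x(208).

We have x(0) = 11; x(1) = 0; x(2) = 4; x(3) = 12; x(4) = 8; x(5) = 12; x(6) = 16; x(7) = 0; x(8) = 14; x(9) = 6; x(10) = 10; x(11) = 6; x(12) = 2; x(13) = 0; x(14) = 4.
Since (x(13), x(14)) = (x(1), x(2)) = (0, 4) (two consecutive terms determine the rest), the sequence is eventually periodic: after a pre-period of length 1 it cycles with period 12.
For k ≥ 1, x(k) depends only on (k - 1) mod 12. (208 - 1) mod 12 = 3, so x(208) = x(4) = 8.

8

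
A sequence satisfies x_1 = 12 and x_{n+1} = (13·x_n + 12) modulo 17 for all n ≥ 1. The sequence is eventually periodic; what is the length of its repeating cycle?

Computing terms: x_1 = 12, x_2 = 15, x_3 = 3, x_4 = 0, x_5 = 12.
The sequence repeats with period 4.

4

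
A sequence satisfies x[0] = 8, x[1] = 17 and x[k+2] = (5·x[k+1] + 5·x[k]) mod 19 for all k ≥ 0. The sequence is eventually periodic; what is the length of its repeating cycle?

x[0] = 8,  x[1] = 17,  x[2] = 11,  x[3] = 7,  x[4] = 14,  x[5] = 10,  x[6] = 6,  x[7] = 4,  x[8] = 12,  x[9] = 4,  x[10] = 4,  x[11] = 2,  x[12] = 11,  x[13] = 8,  x[14] = 0,  x[15] = 2,  x[16] = 10,  x[17] = 3,  x[18] = 8,  x[19] = 17.
Since (x[18], x[19]) = (x[0], x[1]) = (8, 17) (two consecutive terms determine the rest), the sequence is periodic with period 18.

18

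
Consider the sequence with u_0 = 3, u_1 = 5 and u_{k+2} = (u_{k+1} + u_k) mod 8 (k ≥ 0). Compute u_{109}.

5

Listing terms: u_0 = 3,  u_1 = 5,  u_2 = 0,  u_3 = 5,  u_4 = 5,  u_5 = 2,  u_6 = 7,  u_7 = 1,  u_8 = 0,  u_9 = 1,  u_{10} = 1,  u_{11} = 2,  u_{12} = 3,  u_{13} = 5.
The sequence repeats with period 12.
So u_{109} = u_{0 + ((109-0) mod 12)} = u_1 = 5.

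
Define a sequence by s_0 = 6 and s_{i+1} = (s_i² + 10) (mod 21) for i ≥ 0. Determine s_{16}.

Listing terms: s_0 = 6,  s_1 = 4,  s_2 = 5,  s_3 = 14,  s_4 = 17,  s_5 = 5.
Since s_5 = s_2 = 5, the sequence is eventually periodic: after a pre-period of length 2 it cycles with period 3.
For i ≥ 2, s_i depends only on (i - 2) mod 3. (16 - 2) mod 3 = 2, so s_{16} = s_4 = 17.

17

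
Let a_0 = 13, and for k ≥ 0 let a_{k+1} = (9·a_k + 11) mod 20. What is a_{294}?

Listing terms: a_0 = 13,  a_1 = 8,  a_2 = 3,  a_3 = 18,  a_4 = 13.
Since a_4 = a_0 = 13, the sequence is periodic with period 4.
(294 - 0) mod 4 = 2, so a_{294} = a_2 = 3.

3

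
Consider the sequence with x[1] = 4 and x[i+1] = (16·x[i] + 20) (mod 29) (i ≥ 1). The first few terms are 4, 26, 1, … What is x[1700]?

Computing terms: x[1] = 4,  x[2] = 26,  x[3] = 1,  x[4] = 7,  x[5] = 16,  x[6] = 15,  x[7] = 28,  x[8] = 4.
Since x[8] = x[1] = 4, the sequence is periodic with period 7.
(1700 - 1) mod 7 = 5, so x[1700] = x[6] = 15.

15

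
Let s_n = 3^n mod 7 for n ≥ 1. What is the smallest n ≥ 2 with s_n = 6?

3

We have s_1 = 3; s_2 = 2; s_3 = 6; s_4 = 4; s_5 = 5; s_6 = 1; s_7 = 3.
Since s_7 = s_1 = 3, the sequence is periodic with period 6.
The value 6 first appears (with n ≥ 2) at s_3.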